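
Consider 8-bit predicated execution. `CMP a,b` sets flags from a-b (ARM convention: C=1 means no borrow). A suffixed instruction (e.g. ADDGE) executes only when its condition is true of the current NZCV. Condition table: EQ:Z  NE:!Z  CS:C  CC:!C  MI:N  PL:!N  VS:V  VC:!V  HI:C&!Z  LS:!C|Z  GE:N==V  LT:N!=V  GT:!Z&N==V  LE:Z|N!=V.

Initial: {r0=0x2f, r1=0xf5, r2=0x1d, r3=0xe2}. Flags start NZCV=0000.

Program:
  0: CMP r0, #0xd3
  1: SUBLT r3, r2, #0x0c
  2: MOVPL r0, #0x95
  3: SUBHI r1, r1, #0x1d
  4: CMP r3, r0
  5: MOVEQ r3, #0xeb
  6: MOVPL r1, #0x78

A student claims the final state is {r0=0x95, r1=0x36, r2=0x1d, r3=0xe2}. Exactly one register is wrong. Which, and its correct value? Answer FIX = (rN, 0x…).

[0] flags=0000 → (cmp)
[1] flags=0000 LT?F → skip
[2] flags=0000 PL?T → r0=0x95
[3] flags=0000 HI?F → skip
[4] flags=0010 → (cmp)
[5] flags=0010 EQ?F → skip
[6] flags=0010 PL?T → r1=0x78

FIX = (r1, 0x78)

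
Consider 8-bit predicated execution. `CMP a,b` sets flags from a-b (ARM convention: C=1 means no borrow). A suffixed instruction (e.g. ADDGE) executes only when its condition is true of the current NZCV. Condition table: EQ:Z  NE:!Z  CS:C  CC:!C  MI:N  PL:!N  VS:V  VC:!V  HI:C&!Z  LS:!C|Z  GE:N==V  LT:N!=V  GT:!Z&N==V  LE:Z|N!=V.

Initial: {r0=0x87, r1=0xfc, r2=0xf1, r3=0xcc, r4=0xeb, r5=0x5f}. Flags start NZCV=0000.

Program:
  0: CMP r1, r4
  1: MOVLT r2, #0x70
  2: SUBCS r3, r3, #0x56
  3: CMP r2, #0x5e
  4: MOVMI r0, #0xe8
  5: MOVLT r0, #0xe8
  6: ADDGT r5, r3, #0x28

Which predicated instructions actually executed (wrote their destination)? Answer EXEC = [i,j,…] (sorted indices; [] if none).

EXEC = [2,4,5]

0: ✓ CMP  NZCV=0010
1: · MOVLT
2: ✓ SUBCS  r3←0x76
3: ✓ CMP  NZCV=1010
4: ✓ MOVMI  r0←0xe8
5: ✓ MOVLT  r0←0xe8
6: · ADDGT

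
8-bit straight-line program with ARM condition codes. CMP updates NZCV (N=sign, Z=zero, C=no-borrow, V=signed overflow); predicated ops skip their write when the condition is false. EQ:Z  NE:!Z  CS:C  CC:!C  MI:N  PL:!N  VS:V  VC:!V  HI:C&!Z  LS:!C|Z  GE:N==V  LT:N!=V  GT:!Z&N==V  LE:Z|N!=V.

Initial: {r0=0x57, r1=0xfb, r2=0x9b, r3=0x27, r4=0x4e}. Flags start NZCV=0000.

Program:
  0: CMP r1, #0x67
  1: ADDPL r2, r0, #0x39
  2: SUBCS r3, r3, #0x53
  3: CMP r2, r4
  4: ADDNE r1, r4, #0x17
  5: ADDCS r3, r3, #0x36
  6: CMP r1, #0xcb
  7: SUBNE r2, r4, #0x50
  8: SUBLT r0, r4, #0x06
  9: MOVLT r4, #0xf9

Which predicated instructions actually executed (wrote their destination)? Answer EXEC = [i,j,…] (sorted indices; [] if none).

EXEC = [2,4,5,7]

[0] flags=1010 → (cmp)
[1] flags=1010 PL?F → skip
[2] flags=1010 CS?T → r3=0xd4
[3] flags=0011 → (cmp)
[4] flags=0011 NE?T → r1=0x65
[5] flags=0011 CS?T → r3=0x0a
[6] flags=1001 → (cmp)
[7] flags=1001 NE?T → r2=0xfe
[8] flags=1001 LT?F → skip
[9] flags=1001 LT?F → skip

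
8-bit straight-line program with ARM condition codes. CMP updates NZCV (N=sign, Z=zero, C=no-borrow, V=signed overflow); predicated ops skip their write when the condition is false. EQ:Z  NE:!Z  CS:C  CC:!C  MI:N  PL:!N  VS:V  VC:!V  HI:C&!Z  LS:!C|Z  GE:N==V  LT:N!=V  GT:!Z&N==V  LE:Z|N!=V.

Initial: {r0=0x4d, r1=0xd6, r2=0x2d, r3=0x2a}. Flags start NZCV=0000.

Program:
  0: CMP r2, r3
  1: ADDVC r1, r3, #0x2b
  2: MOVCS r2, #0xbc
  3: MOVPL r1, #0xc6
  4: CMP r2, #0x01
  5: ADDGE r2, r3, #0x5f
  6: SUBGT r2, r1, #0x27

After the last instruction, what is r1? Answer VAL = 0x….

VAL = 0xc6

[0] flags=0010 → (cmp)
[1] flags=0010 VC?T → r1=0x55
[2] flags=0010 CS?T → r2=0xbc
[3] flags=0010 PL?T → r1=0xc6
[4] flags=1010 → (cmp)
[5] flags=1010 GE?F → skip
[6] flags=1010 GT?F → skip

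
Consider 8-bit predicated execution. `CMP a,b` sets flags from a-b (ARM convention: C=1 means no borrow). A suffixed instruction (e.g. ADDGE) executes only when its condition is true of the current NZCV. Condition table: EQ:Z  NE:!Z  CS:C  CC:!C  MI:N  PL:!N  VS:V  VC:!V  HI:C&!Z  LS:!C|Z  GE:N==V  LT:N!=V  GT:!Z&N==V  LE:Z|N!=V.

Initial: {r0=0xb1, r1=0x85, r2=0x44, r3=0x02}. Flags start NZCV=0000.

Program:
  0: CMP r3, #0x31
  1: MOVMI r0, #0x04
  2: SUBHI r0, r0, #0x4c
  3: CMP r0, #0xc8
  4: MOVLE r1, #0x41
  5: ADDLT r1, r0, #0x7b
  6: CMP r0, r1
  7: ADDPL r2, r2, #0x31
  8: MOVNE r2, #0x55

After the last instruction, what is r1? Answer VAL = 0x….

0: ✓ CMP  NZCV=1000
1: ✓ MOVMI  r0←0x04
2: · SUBHI
3: ✓ CMP  NZCV=0000
4: · MOVLE
5: · ADDLT
6: ✓ CMP  NZCV=0000
7: ✓ ADDPL  r2←0x75
8: ✓ MOVNE  r2←0x55

VAL = 0x85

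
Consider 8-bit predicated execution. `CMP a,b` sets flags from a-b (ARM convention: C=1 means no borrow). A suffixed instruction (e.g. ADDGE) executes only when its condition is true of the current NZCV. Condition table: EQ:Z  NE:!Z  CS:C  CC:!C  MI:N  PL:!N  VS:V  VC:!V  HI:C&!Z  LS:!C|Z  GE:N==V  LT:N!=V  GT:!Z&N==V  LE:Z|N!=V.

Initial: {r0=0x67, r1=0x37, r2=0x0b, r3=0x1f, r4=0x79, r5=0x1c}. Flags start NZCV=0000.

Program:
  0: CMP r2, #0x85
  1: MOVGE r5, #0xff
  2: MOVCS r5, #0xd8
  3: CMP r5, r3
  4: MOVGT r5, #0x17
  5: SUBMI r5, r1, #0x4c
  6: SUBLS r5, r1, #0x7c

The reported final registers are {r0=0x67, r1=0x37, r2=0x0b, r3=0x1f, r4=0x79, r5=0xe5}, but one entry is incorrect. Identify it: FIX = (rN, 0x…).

FIX = (r5, 0xeb)

[0] flags=1001 → (cmp)
[1] flags=1001 GE?T → r5=0xff
[2] flags=1001 CS?F → skip
[3] flags=1010 → (cmp)
[4] flags=1010 GT?F → skip
[5] flags=1010 MI?T → r5=0xeb
[6] flags=1010 LS?F → skip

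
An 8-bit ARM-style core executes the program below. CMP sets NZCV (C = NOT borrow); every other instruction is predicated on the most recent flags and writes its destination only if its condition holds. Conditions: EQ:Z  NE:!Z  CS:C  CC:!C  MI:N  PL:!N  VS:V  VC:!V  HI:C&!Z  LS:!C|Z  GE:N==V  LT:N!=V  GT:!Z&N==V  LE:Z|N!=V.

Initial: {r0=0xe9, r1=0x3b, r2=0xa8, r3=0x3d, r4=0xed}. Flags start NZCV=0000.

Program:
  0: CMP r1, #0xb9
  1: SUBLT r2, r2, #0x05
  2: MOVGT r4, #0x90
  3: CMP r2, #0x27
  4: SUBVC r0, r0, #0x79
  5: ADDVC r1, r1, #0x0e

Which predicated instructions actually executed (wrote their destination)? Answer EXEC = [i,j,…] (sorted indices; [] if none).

EXEC = [2,4,5]

[0] flags=1001 → (cmp)
[1] flags=1001 LT?F → skip
[2] flags=1001 GT?T → r4=0x90
[3] flags=1010 → (cmp)
[4] flags=1010 VC?T → r0=0x70
[5] flags=1010 VC?T → r1=0x49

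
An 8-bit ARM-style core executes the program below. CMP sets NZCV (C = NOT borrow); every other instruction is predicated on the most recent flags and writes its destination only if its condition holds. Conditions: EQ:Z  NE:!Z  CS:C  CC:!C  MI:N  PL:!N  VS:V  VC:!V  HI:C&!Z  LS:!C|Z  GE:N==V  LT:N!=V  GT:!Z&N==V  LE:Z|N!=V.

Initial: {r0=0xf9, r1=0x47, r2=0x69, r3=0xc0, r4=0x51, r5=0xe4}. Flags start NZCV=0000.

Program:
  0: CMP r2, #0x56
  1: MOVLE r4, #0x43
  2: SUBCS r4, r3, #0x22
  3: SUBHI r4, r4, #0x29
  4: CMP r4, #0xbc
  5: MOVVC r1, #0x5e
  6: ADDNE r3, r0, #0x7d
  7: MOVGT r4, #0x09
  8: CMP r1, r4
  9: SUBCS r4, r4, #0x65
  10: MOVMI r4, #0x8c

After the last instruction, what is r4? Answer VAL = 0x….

VAL = 0xa4

0: ✓ CMP  NZCV=0010
1: · MOVLE
2: ✓ SUBCS  r4←0x9e
3: ✓ SUBHI  r4←0x75
4: ✓ CMP  NZCV=1001
5: · MOVVC
6: ✓ ADDNE  r3←0x76
7: ✓ MOVGT  r4←0x09
8: ✓ CMP  NZCV=0010
9: ✓ SUBCS  r4←0xa4
10: · MOVMI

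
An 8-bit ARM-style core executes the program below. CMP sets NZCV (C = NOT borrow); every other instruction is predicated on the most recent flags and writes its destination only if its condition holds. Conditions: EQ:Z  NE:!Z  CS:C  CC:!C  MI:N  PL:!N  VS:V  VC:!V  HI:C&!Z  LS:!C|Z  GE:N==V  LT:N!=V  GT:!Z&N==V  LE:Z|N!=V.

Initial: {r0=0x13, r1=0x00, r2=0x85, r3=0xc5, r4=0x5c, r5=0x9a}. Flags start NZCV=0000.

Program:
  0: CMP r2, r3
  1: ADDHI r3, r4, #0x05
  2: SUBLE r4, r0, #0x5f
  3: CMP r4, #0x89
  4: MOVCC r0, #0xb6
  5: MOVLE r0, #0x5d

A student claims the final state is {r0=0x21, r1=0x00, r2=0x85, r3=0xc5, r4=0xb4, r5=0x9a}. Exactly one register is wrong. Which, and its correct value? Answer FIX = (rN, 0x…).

FIX = (r0, 0x13)

0: ✓ CMP  NZCV=1000
1: · ADDHI
2: ✓ SUBLE  r4←0xb4
3: ✓ CMP  NZCV=0010
4: · MOVCC
5: · MOVLE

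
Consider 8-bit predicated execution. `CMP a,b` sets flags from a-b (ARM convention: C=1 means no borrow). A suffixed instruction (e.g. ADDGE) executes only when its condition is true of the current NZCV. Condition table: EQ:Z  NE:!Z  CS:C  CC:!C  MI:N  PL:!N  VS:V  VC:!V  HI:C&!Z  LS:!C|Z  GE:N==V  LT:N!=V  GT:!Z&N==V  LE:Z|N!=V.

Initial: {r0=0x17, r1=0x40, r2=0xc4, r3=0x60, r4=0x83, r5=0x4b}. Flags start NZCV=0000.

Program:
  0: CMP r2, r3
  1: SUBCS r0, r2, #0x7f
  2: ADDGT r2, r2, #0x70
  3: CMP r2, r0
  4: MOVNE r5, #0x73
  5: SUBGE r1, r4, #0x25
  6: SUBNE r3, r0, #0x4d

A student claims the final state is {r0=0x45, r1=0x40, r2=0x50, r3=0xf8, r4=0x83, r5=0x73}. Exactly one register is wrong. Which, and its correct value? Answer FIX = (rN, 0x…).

FIX = (r2, 0xc4)

[0] flags=0011 → (cmp)
[1] flags=0011 CS?T → r0=0x45
[2] flags=0011 GT?F → skip
[3] flags=0011 → (cmp)
[4] flags=0011 NE?T → r5=0x73
[5] flags=0011 GE?F → skip
[6] flags=0011 NE?T → r3=0xf8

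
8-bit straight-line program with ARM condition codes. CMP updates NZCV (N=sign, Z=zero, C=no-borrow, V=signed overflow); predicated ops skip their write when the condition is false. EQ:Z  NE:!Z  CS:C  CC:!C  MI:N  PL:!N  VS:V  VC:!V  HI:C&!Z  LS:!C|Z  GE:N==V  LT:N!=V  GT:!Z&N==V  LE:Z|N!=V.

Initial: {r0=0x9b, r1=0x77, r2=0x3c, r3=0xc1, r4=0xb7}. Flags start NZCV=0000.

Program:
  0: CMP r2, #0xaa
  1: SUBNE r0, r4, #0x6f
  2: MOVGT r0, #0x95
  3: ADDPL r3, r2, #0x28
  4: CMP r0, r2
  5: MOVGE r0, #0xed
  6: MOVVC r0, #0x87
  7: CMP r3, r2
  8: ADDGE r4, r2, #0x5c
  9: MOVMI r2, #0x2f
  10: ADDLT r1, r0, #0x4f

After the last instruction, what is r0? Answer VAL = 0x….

0: ✓ CMP  NZCV=1001
1: ✓ SUBNE  r0←0x48
2: ✓ MOVGT  r0←0x95
3: · ADDPL
4: ✓ CMP  NZCV=0011
5: · MOVGE
6: · MOVVC
7: ✓ CMP  NZCV=1010
8: · ADDGE
9: ✓ MOVMI  r2←0x2f
10: ✓ ADDLT  r1←0xe4

VAL = 0x95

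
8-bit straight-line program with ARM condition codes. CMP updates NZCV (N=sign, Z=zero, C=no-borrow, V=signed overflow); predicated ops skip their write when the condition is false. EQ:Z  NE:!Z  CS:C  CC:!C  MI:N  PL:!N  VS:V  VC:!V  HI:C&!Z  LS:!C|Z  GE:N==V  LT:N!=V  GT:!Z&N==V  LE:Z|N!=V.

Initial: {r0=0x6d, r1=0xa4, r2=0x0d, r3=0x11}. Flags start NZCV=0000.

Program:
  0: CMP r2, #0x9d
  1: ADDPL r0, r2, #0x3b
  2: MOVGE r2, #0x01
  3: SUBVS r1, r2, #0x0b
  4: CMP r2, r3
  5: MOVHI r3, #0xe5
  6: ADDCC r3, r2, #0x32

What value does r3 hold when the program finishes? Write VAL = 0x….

VAL = 0x33

[0] flags=0000 → (cmp)
[1] flags=0000 PL?T → r0=0x48
[2] flags=0000 GE?T → r2=0x01
[3] flags=0000 VS?F → skip
[4] flags=1000 → (cmp)
[5] flags=1000 HI?F → skip
[6] flags=1000 CC?T → r3=0x33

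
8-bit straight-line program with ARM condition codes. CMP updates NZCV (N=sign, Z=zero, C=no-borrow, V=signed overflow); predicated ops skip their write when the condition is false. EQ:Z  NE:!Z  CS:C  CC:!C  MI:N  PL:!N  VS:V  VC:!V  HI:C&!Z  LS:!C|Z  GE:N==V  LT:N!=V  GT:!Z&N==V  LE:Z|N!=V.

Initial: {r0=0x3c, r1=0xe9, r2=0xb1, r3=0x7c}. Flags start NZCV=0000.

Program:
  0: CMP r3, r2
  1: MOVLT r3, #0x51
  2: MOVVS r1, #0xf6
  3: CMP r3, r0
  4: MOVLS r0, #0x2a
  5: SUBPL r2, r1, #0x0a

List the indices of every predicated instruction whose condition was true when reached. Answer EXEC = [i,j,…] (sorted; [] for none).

EXEC = [2,5]

[0] flags=1001 → (cmp)
[1] flags=1001 LT?F → skip
[2] flags=1001 VS?T → r1=0xf6
[3] flags=0010 → (cmp)
[4] flags=0010 LS?F → skip
[5] flags=0010 PL?T → r2=0xec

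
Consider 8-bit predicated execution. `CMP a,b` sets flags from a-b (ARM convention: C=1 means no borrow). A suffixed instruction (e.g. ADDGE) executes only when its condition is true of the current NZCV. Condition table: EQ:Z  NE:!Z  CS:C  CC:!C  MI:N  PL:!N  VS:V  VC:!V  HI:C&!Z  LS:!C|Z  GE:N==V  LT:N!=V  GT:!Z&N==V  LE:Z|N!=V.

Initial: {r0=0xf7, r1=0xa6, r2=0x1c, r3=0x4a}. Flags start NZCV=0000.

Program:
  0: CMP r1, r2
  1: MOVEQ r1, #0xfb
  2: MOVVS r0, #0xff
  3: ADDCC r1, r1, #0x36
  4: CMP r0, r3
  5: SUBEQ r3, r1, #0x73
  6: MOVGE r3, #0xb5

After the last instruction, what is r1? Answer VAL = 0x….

[0] flags=1010 → (cmp)
[1] flags=1010 EQ?F → skip
[2] flags=1010 VS?F → skip
[3] flags=1010 CC?F → skip
[4] flags=1010 → (cmp)
[5] flags=1010 EQ?F → skip
[6] flags=1010 GE?F → skip

VAL = 0xa6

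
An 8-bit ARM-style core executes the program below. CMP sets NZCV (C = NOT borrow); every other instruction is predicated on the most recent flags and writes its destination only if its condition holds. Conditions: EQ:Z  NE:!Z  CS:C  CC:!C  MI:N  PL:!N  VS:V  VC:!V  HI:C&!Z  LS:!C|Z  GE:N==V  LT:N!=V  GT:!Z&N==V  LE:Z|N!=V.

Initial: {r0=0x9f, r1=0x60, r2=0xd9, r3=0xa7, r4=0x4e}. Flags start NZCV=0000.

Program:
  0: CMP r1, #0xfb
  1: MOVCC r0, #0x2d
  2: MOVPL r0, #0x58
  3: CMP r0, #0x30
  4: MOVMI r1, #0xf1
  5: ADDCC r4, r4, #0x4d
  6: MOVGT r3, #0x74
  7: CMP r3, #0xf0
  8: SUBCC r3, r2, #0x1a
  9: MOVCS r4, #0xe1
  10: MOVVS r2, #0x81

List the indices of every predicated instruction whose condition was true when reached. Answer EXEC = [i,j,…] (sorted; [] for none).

0: ✓ CMP  NZCV=0000
1: ✓ MOVCC  r0←0x2d
2: ✓ MOVPL  r0←0x58
3: ✓ CMP  NZCV=0010
4: · MOVMI
5: · ADDCC
6: ✓ MOVGT  r3←0x74
7: ✓ CMP  NZCV=1001
8: ✓ SUBCC  r3←0xbf
9: · MOVCS
10: ✓ MOVVS  r2←0x81

EXEC = [1,2,6,8,10]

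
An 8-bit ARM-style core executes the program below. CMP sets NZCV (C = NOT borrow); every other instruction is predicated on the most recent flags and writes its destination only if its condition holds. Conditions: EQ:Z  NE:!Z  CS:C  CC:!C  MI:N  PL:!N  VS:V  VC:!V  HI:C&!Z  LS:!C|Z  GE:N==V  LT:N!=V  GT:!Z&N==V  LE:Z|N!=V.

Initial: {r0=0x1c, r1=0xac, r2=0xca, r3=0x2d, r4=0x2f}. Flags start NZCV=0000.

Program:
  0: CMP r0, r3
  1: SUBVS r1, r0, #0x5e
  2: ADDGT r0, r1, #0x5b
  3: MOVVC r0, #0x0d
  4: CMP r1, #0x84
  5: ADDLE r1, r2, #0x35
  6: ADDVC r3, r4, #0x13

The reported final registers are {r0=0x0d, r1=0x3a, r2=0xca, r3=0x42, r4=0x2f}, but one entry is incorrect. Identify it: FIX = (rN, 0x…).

FIX = (r1, 0xac)

0: ✓ CMP  NZCV=1000
1: · SUBVS
2: · ADDGT
3: ✓ MOVVC  r0←0x0d
4: ✓ CMP  NZCV=0010
5: · ADDLE
6: ✓ ADDVC  r3←0x42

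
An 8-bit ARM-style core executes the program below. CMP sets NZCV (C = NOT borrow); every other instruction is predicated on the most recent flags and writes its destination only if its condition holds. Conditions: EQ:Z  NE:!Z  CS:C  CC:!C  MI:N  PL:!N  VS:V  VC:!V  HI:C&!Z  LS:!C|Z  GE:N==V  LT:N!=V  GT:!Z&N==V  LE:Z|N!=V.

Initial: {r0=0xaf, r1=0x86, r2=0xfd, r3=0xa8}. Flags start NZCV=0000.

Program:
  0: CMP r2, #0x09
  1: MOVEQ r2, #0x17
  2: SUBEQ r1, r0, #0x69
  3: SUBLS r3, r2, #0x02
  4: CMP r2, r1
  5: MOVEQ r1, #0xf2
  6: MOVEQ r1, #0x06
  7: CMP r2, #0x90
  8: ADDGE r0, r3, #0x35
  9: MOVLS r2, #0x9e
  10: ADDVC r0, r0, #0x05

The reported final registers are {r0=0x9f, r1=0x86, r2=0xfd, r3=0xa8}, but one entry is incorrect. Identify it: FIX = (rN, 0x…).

FIX = (r0, 0xe2)

[0] flags=1010 → (cmp)
[1] flags=1010 EQ?F → skip
[2] flags=1010 EQ?F → skip
[3] flags=1010 LS?F → skip
[4] flags=0010 → (cmp)
[5] flags=0010 EQ?F → skip
[6] flags=0010 EQ?F → skip
[7] flags=0010 → (cmp)
[8] flags=0010 GE?T → r0=0xdd
[9] flags=0010 LS?F → skip
[10] flags=0010 VC?T → r0=0xe2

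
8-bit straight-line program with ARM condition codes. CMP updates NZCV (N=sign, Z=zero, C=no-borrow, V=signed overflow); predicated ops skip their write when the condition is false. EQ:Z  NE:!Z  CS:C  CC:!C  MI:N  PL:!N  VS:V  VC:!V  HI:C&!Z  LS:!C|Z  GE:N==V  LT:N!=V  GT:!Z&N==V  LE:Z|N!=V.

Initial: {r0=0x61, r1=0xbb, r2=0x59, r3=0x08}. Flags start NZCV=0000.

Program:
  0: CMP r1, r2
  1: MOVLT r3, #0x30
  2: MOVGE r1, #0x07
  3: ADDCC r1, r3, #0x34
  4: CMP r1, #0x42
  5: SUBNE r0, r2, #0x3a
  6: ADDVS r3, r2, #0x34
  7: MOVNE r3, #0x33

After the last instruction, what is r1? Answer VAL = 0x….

VAL = 0xbb

[0] flags=0011 → (cmp)
[1] flags=0011 LT?T → r3=0x30
[2] flags=0011 GE?F → skip
[3] flags=0011 CC?F → skip
[4] flags=0011 → (cmp)
[5] flags=0011 NE?T → r0=0x1f
[6] flags=0011 VS?T → r3=0x8d
[7] flags=0011 NE?T → r3=0x33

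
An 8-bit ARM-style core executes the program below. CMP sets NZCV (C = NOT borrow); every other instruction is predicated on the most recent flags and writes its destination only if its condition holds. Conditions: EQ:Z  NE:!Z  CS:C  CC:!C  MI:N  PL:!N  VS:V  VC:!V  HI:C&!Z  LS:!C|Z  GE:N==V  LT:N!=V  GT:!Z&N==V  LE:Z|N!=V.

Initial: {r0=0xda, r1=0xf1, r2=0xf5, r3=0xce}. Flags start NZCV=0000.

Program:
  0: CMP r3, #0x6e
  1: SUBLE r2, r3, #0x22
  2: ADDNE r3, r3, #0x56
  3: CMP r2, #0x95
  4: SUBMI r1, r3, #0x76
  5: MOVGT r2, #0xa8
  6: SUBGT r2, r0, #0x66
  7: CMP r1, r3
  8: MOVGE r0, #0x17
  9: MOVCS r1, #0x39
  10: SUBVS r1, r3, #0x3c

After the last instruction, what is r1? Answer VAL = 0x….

0: ✓ CMP  NZCV=0011
1: ✓ SUBLE  r2←0xac
2: ✓ ADDNE  r3←0x24
3: ✓ CMP  NZCV=0010
4: · SUBMI
5: ✓ MOVGT  r2←0xa8
6: ✓ SUBGT  r2←0x74
7: ✓ CMP  NZCV=1010
8: · MOVGE
9: ✓ MOVCS  r1←0x39
10: · SUBVS

VAL = 0x39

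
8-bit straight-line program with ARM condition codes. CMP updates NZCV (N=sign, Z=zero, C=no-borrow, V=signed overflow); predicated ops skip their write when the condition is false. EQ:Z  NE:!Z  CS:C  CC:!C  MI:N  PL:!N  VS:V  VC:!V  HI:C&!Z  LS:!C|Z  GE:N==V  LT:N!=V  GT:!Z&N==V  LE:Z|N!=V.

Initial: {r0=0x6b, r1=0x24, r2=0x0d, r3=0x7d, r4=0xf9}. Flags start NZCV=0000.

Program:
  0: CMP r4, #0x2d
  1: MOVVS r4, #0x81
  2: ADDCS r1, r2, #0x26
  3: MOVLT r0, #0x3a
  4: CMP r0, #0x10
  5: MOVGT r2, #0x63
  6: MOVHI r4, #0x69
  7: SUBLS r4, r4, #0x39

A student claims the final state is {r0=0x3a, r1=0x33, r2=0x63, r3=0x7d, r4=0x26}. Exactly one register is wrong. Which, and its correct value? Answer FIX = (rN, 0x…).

FIX = (r4, 0x69)

0: ✓ CMP  NZCV=1010
1: · MOVVS
2: ✓ ADDCS  r1←0x33
3: ✓ MOVLT  r0←0x3a
4: ✓ CMP  NZCV=0010
5: ✓ MOVGT  r2←0x63
6: ✓ MOVHI  r4←0x69
7: · SUBLS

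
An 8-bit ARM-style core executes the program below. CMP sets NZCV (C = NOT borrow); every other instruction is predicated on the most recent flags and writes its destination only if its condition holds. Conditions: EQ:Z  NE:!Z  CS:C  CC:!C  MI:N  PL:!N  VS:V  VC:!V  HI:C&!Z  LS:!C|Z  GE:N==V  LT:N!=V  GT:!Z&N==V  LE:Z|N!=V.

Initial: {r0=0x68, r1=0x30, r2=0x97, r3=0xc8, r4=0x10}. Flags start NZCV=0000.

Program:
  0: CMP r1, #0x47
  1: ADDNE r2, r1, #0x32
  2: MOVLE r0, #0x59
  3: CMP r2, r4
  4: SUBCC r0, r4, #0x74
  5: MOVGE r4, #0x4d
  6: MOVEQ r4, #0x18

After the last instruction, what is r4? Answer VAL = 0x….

VAL = 0x4d

[0] flags=1000 → (cmp)
[1] flags=1000 NE?T → r2=0x62
[2] flags=1000 LE?T → r0=0x59
[3] flags=0010 → (cmp)
[4] flags=0010 CC?F → skip
[5] flags=0010 GE?T → r4=0x4d
[6] flags=0010 EQ?F → skip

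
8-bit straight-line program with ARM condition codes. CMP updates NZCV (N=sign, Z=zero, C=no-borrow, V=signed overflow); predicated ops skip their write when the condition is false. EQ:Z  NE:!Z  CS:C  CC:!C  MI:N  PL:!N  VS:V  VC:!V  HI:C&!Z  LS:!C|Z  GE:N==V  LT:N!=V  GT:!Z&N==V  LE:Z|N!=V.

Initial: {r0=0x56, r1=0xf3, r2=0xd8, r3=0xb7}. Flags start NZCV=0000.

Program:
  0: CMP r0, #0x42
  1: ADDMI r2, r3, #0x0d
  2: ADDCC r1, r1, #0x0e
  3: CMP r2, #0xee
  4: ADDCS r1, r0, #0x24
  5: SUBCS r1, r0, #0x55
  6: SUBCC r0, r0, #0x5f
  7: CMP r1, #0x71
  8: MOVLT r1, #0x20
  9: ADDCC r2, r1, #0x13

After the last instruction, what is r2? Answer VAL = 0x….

[0] flags=0010 → (cmp)
[1] flags=0010 MI?F → skip
[2] flags=0010 CC?F → skip
[3] flags=1000 → (cmp)
[4] flags=1000 CS?F → skip
[5] flags=1000 CS?F → skip
[6] flags=1000 CC?T → r0=0xf7
[7] flags=1010 → (cmp)
[8] flags=1010 LT?T → r1=0x20
[9] flags=1010 CC?F → skip

VAL = 0xd8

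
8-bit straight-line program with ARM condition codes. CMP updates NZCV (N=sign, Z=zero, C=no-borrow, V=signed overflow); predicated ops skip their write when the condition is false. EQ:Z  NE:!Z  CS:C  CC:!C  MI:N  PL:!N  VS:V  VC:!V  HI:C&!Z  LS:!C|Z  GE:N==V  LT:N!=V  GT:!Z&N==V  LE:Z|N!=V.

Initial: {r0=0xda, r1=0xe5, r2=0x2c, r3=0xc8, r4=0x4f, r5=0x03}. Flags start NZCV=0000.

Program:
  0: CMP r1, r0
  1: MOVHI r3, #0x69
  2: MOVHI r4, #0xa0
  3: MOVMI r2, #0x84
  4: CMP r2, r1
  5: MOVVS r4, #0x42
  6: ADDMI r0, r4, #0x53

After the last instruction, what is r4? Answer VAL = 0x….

VAL = 0xa0

[0] flags=0010 → (cmp)
[1] flags=0010 HI?T → r3=0x69
[2] flags=0010 HI?T → r4=0xa0
[3] flags=0010 MI?F → skip
[4] flags=0000 → (cmp)
[5] flags=0000 VS?F → skip
[6] flags=0000 MI?F → skip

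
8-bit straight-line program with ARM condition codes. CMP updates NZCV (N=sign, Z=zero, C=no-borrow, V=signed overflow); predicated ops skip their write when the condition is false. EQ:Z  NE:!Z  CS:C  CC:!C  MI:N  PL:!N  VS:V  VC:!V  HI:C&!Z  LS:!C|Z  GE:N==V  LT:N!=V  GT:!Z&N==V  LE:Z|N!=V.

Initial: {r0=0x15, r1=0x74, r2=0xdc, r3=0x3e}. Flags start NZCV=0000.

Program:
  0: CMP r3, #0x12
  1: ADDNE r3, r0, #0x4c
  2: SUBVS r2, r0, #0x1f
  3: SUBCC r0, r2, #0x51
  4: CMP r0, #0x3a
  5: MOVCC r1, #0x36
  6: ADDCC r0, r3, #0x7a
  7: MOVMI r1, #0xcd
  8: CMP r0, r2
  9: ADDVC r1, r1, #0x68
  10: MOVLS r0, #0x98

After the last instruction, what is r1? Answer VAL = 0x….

VAL = 0x35

0: ✓ CMP  NZCV=0010
1: ✓ ADDNE  r3←0x61
2: · SUBVS
3: · SUBCC
4: ✓ CMP  NZCV=1000
5: ✓ MOVCC  r1←0x36
6: ✓ ADDCC  r0←0xdb
7: ✓ MOVMI  r1←0xcd
8: ✓ CMP  NZCV=1000
9: ✓ ADDVC  r1←0x35
10: ✓ MOVLS  r0←0x98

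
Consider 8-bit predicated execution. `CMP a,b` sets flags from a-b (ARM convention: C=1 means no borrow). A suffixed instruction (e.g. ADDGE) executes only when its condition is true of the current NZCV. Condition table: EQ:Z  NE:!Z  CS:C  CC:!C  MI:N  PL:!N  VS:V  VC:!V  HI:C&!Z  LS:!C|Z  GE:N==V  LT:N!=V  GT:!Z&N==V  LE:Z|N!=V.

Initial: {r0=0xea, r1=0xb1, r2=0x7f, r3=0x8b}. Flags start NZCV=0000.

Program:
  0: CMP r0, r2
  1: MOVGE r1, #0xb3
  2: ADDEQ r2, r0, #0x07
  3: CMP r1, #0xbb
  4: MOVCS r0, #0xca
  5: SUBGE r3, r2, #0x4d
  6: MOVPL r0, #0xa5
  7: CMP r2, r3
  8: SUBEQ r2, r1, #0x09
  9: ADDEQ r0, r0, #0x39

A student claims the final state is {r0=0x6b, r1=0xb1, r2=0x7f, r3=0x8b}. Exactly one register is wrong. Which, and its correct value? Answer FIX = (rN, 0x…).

0: ✓ CMP  NZCV=0011
1: · MOVGE
2: · ADDEQ
3: ✓ CMP  NZCV=1000
4: · MOVCS
5: · SUBGE
6: · MOVPL
7: ✓ CMP  NZCV=1001
8: · SUBEQ
9: · ADDEQ

FIX = (r0, 0xea)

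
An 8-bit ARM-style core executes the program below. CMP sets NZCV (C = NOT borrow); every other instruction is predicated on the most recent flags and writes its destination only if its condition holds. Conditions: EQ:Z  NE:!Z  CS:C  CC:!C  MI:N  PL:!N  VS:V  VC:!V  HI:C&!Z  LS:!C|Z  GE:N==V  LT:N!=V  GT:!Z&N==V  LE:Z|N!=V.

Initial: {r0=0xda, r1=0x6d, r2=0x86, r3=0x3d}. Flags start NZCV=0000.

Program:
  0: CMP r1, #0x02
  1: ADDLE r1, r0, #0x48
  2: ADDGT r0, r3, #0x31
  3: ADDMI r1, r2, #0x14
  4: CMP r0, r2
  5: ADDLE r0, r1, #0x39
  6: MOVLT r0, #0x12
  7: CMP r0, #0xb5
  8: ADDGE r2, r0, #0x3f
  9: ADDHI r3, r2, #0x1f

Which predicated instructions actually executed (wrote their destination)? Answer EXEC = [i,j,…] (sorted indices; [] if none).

0: ✓ CMP  NZCV=0010
1: · ADDLE
2: ✓ ADDGT  r0←0x6e
3: · ADDMI
4: ✓ CMP  NZCV=1001
5: · ADDLE
6: · MOVLT
7: ✓ CMP  NZCV=1001
8: ✓ ADDGE  r2←0xad
9: · ADDHI

EXEC = [2,8]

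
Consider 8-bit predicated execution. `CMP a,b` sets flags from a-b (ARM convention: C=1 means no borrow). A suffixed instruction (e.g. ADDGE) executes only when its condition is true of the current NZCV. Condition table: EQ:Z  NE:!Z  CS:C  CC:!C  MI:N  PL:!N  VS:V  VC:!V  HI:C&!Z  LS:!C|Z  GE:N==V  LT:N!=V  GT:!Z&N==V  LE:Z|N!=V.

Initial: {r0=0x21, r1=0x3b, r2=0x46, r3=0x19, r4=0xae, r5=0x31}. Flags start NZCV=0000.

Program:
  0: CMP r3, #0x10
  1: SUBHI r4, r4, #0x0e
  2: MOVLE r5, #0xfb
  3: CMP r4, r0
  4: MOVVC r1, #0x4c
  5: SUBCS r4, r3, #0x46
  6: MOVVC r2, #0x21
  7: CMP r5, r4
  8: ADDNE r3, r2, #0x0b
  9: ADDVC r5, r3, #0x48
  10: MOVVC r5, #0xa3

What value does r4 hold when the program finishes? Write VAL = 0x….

0: ✓ CMP  NZCV=0010
1: ✓ SUBHI  r4←0xa0
2: · MOVLE
3: ✓ CMP  NZCV=0011
4: · MOVVC
5: ✓ SUBCS  r4←0xd3
6: · MOVVC
7: ✓ CMP  NZCV=0000
8: ✓ ADDNE  r3←0x51
9: ✓ ADDVC  r5←0x99
10: ✓ MOVVC  r5←0xa3

VAL = 0xd3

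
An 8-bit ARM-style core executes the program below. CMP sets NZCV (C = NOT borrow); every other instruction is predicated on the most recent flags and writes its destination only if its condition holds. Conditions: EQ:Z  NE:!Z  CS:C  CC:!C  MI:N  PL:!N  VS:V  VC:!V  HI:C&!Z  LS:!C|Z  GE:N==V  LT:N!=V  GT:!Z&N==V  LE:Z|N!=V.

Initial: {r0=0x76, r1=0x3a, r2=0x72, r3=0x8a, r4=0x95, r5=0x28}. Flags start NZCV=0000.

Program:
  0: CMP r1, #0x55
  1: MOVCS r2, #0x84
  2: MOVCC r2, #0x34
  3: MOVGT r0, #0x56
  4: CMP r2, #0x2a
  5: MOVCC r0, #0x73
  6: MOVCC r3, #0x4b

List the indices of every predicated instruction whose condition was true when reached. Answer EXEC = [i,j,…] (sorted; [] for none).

EXEC = [2]

[0] flags=1000 → (cmp)
[1] flags=1000 CS?F → skip
[2] flags=1000 CC?T → r2=0x34
[3] flags=1000 GT?F → skip
[4] flags=0010 → (cmp)
[5] flags=0010 CC?F → skip
[6] flags=0010 CC?F → skip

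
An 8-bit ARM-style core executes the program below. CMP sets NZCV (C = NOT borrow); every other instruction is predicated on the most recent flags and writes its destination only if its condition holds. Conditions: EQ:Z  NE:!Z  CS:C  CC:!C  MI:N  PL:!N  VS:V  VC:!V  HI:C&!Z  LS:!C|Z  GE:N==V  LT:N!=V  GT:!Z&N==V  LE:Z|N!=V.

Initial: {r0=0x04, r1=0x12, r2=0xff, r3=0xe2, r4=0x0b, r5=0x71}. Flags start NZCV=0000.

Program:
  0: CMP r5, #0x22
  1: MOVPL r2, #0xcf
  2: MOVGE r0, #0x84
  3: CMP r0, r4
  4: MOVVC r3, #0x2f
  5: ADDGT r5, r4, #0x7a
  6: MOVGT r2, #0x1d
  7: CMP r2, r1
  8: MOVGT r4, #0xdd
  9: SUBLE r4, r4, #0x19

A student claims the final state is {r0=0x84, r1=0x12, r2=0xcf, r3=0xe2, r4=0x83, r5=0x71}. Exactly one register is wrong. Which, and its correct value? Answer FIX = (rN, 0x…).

FIX = (r4, 0xf2)

[0] flags=0010 → (cmp)
[1] flags=0010 PL?T → r2=0xcf
[2] flags=0010 GE?T → r0=0x84
[3] flags=0011 → (cmp)
[4] flags=0011 VC?F → skip
[5] flags=0011 GT?F → skip
[6] flags=0011 GT?F → skip
[7] flags=1010 → (cmp)
[8] flags=1010 GT?F → skip
[9] flags=1010 LE?T → r4=0xf2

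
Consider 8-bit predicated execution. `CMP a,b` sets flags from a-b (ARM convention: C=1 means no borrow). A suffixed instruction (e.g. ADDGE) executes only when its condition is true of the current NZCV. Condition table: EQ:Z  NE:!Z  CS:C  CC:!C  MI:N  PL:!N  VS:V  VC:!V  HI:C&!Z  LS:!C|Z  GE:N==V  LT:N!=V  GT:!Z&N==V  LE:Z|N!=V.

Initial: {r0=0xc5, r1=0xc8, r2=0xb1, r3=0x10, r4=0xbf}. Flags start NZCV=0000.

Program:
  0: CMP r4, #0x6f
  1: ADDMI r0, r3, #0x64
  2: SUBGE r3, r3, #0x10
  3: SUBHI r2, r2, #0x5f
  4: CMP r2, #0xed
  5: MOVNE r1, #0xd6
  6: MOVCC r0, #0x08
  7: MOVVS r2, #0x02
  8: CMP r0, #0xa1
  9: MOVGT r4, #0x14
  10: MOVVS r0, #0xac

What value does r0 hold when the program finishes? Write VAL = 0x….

[0] flags=0011 → (cmp)
[1] flags=0011 MI?F → skip
[2] flags=0011 GE?F → skip
[3] flags=0011 HI?T → r2=0x52
[4] flags=0000 → (cmp)
[5] flags=0000 NE?T → r1=0xd6
[6] flags=0000 CC?T → r0=0x08
[7] flags=0000 VS?F → skip
[8] flags=0000 → (cmp)
[9] flags=0000 GT?T → r4=0x14
[10] flags=0000 VS?F → skip

VAL = 0x08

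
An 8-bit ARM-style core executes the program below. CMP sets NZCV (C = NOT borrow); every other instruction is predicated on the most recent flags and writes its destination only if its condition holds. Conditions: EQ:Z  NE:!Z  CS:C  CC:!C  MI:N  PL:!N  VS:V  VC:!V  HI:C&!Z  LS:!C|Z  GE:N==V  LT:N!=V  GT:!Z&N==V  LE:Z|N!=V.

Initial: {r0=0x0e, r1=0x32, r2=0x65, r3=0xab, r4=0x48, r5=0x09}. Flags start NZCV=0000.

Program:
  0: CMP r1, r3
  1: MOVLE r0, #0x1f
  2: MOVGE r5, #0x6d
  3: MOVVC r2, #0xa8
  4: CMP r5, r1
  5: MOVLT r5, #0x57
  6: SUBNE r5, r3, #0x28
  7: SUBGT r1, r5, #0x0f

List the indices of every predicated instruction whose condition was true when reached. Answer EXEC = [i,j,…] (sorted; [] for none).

EXEC = [2,6,7]

[0] flags=1001 → (cmp)
[1] flags=1001 LE?F → skip
[2] flags=1001 GE?T → r5=0x6d
[3] flags=1001 VC?F → skip
[4] flags=0010 → (cmp)
[5] flags=0010 LT?F → skip
[6] flags=0010 NE?T → r5=0x83
[7] flags=0010 GT?T → r1=0x74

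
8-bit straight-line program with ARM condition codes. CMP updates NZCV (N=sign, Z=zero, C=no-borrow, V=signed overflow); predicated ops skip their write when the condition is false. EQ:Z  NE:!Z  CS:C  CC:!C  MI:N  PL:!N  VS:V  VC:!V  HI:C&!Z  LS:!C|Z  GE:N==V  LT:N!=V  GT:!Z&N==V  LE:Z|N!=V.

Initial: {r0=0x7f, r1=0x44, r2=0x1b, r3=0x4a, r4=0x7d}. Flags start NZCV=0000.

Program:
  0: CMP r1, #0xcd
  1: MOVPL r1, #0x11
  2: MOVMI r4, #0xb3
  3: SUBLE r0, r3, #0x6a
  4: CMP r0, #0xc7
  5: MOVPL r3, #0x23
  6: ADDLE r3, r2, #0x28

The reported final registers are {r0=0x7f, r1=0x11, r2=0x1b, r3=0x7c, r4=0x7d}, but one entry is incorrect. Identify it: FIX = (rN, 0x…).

FIX = (r3, 0x4a)

[0] flags=0000 → (cmp)
[1] flags=0000 PL?T → r1=0x11
[2] flags=0000 MI?F → skip
[3] flags=0000 LE?F → skip
[4] flags=1001 → (cmp)
[5] flags=1001 PL?F → skip
[6] flags=1001 LE?F → skip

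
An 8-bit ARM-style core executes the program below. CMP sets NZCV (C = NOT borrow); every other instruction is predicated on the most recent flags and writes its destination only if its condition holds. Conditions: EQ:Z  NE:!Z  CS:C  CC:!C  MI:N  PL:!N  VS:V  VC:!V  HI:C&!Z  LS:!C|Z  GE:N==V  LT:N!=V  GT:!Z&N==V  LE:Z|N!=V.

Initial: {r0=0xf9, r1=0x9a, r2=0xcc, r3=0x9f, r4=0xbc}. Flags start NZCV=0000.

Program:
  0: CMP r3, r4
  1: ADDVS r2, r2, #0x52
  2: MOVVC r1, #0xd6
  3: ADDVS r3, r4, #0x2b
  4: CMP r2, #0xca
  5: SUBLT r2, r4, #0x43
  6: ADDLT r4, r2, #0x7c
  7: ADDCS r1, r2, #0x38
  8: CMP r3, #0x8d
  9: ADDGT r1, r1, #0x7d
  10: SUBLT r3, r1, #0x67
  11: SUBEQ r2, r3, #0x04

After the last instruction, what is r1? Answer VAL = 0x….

VAL = 0x81

[0] flags=1000 → (cmp)
[1] flags=1000 VS?F → skip
[2] flags=1000 VC?T → r1=0xd6
[3] flags=1000 VS?F → skip
[4] flags=0010 → (cmp)
[5] flags=0010 LT?F → skip
[6] flags=0010 LT?F → skip
[7] flags=0010 CS?T → r1=0x04
[8] flags=0010 → (cmp)
[9] flags=0010 GT?T → r1=0x81
[10] flags=0010 LT?F → skip
[11] flags=0010 EQ?F → skip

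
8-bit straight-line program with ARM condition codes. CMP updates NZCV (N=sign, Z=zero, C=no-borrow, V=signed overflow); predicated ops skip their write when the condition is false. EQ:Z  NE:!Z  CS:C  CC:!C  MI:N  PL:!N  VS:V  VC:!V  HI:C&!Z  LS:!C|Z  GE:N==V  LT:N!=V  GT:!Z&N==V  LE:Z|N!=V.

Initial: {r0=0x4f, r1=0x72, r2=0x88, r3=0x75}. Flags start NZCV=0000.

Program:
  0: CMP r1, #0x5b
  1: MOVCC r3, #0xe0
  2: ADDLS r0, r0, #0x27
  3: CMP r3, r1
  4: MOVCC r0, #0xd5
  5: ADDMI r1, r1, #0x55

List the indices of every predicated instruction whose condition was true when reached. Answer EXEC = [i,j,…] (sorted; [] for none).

EXEC = []

[0] flags=0010 → (cmp)
[1] flags=0010 CC?F → skip
[2] flags=0010 LS?F → skip
[3] flags=0010 → (cmp)
[4] flags=0010 CC?F → skip
[5] flags=0010 MI?F → skip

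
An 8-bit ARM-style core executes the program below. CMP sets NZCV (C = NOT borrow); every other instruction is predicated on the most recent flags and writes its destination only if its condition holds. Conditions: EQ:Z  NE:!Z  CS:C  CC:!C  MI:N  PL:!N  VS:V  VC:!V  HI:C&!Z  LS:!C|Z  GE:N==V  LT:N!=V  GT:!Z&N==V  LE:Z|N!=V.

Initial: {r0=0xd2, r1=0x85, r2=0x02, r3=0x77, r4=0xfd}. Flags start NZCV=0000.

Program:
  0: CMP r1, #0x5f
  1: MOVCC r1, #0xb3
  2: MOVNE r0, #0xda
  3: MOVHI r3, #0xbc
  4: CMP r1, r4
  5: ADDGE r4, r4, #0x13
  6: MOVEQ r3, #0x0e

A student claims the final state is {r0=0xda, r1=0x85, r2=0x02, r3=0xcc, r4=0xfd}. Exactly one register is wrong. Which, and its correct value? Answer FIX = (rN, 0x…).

FIX = (r3, 0xbc)

0: ✓ CMP  NZCV=0011
1: · MOVCC
2: ✓ MOVNE  r0←0xda
3: ✓ MOVHI  r3←0xbc
4: ✓ CMP  NZCV=1000
5: · ADDGE
6: · MOVEQ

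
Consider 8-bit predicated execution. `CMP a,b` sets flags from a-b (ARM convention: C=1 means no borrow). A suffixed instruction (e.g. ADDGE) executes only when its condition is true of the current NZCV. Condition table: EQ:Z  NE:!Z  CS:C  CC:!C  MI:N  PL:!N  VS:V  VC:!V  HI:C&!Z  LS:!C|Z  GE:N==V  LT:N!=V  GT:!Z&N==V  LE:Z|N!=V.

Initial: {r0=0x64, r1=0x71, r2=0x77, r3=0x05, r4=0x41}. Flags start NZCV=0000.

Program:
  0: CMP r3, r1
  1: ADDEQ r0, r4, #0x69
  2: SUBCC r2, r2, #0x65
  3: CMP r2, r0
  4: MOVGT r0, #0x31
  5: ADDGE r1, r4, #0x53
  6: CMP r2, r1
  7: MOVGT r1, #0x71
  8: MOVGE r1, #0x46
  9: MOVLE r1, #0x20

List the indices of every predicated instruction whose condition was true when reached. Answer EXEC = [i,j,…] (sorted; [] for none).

0: ✓ CMP  NZCV=1000
1: · ADDEQ
2: ✓ SUBCC  r2←0x12
3: ✓ CMP  NZCV=1000
4: · MOVGT
5: · ADDGE
6: ✓ CMP  NZCV=1000
7: · MOVGT
8: · MOVGE
9: ✓ MOVLE  r1←0x20

EXEC = [2,9]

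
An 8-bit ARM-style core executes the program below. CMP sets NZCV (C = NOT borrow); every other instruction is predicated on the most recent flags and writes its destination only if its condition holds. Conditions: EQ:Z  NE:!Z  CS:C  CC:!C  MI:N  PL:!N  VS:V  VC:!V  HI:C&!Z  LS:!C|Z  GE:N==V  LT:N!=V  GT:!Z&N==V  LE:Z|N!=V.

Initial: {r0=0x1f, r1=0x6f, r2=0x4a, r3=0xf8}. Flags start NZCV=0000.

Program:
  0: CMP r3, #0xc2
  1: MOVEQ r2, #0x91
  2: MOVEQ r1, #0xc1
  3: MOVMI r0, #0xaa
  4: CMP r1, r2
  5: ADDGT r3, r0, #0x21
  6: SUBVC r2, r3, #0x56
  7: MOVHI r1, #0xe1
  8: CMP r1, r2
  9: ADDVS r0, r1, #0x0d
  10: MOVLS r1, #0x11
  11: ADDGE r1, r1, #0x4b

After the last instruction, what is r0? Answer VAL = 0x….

VAL = 0x1f

0: ✓ CMP  NZCV=0010
1: · MOVEQ
2: · MOVEQ
3: · MOVMI
4: ✓ CMP  NZCV=0010
5: ✓ ADDGT  r3←0x40
6: ✓ SUBVC  r2←0xea
7: ✓ MOVHI  r1←0xe1
8: ✓ CMP  NZCV=1000
9: · ADDVS
10: ✓ MOVLS  r1←0x11
11: · ADDGE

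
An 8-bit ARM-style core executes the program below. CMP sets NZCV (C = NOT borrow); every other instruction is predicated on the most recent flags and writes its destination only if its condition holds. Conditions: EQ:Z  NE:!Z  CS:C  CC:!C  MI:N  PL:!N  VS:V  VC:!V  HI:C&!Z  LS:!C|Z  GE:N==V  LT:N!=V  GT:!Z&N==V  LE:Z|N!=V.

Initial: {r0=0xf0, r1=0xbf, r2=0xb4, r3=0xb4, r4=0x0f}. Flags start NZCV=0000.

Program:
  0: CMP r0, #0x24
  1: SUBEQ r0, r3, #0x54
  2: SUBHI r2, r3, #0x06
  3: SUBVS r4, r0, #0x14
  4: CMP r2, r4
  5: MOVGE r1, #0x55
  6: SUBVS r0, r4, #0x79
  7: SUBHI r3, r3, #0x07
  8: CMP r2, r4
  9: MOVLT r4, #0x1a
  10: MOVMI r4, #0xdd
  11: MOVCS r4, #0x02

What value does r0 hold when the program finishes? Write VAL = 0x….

0: ✓ CMP  NZCV=1010
1: · SUBEQ
2: ✓ SUBHI  r2←0xae
3: · SUBVS
4: ✓ CMP  NZCV=1010
5: · MOVGE
6: · SUBVS
7: ✓ SUBHI  r3←0xad
8: ✓ CMP  NZCV=1010
9: ✓ MOVLT  r4←0x1a
10: ✓ MOVMI  r4←0xdd
11: ✓ MOVCS  r4←0x02

VAL = 0xf0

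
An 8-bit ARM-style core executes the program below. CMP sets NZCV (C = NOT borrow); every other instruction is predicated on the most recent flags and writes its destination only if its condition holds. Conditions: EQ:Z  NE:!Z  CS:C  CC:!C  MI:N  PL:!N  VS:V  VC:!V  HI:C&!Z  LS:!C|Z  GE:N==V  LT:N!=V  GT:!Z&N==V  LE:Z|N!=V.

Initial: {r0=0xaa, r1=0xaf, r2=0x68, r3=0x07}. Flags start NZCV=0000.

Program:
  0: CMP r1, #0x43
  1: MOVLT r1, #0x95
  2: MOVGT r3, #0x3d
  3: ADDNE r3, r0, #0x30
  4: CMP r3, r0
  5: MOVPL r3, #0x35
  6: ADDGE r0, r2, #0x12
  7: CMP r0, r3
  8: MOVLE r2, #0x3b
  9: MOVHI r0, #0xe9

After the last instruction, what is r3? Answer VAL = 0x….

VAL = 0x35

[0] flags=0011 → (cmp)
[1] flags=0011 LT?T → r1=0x95
[2] flags=0011 GT?F → skip
[3] flags=0011 NE?T → r3=0xda
[4] flags=0010 → (cmp)
[5] flags=0010 PL?T → r3=0x35
[6] flags=0010 GE?T → r0=0x7a
[7] flags=0010 → (cmp)
[8] flags=0010 LE?F → skip
[9] flags=0010 HI?T → r0=0xe9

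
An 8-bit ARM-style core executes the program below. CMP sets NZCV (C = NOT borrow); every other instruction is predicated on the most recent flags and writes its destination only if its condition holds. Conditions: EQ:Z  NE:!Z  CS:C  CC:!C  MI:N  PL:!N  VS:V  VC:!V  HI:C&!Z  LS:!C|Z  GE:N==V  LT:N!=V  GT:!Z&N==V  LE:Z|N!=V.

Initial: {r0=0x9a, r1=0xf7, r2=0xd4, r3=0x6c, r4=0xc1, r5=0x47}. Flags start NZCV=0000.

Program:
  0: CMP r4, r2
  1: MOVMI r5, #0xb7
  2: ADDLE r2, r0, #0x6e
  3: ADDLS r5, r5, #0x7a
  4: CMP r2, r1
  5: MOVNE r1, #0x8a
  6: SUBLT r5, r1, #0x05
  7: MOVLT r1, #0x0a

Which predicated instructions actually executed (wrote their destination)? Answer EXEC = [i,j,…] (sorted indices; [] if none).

EXEC = [1,2,3,5]

0: ✓ CMP  NZCV=1000
1: ✓ MOVMI  r5←0xb7
2: ✓ ADDLE  r2←0x08
3: ✓ ADDLS  r5←0x31
4: ✓ CMP  NZCV=0000
5: ✓ MOVNE  r1←0x8a
6: · SUBLT
7: · MOVLT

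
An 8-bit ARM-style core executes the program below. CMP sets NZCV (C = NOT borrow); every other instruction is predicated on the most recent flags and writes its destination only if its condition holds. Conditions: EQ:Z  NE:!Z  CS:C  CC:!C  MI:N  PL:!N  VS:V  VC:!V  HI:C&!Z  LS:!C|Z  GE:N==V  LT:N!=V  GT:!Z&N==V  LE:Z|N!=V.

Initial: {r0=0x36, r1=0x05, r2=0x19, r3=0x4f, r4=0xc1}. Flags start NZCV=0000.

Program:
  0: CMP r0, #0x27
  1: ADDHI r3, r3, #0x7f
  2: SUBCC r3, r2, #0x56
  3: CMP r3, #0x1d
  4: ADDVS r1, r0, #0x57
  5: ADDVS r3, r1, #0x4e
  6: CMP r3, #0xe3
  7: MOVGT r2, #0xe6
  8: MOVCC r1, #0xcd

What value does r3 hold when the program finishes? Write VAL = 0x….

0: ✓ CMP  NZCV=0010
1: ✓ ADDHI  r3←0xce
2: · SUBCC
3: ✓ CMP  NZCV=1010
4: · ADDVS
5: · ADDVS
6: ✓ CMP  NZCV=1000
7: · MOVGT
8: ✓ MOVCC  r1←0xcd

VAL = 0xce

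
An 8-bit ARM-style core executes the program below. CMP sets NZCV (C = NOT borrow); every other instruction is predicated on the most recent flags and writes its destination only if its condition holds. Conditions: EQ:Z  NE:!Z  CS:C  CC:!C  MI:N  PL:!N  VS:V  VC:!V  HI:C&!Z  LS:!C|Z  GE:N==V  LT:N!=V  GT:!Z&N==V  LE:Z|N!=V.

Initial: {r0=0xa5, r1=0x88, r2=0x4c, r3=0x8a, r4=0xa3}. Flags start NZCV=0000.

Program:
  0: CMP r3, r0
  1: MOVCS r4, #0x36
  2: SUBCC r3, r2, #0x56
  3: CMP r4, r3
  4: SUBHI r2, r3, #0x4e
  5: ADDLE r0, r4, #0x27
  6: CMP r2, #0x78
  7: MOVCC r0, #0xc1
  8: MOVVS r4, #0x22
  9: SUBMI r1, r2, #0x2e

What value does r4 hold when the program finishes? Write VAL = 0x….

VAL = 0xa3

[0] flags=1000 → (cmp)
[1] flags=1000 CS?F → skip
[2] flags=1000 CC?T → r3=0xf6
[3] flags=1000 → (cmp)
[4] flags=1000 HI?F → skip
[5] flags=1000 LE?T → r0=0xca
[6] flags=1000 → (cmp)
[7] flags=1000 CC?T → r0=0xc1
[8] flags=1000 VS?F → skip
[9] flags=1000 MI?T → r1=0x1e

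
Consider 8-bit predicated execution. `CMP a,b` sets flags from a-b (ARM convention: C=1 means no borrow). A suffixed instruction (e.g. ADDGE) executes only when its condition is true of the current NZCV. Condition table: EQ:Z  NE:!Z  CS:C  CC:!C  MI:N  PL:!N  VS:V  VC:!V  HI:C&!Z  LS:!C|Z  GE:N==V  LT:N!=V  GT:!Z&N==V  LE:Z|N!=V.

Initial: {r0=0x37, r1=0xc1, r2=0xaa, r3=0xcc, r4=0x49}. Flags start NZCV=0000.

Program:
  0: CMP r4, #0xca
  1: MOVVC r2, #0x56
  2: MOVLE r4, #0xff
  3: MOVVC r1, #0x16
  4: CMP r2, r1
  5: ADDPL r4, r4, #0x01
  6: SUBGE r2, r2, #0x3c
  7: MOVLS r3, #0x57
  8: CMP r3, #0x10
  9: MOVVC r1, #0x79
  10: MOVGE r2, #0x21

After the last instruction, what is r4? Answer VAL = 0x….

0: ✓ CMP  NZCV=0000
1: ✓ MOVVC  r2←0x56
2: · MOVLE
3: ✓ MOVVC  r1←0x16
4: ✓ CMP  NZCV=0010
5: ✓ ADDPL  r4←0x4a
6: ✓ SUBGE  r2←0x1a
7: · MOVLS
8: ✓ CMP  NZCV=1010
9: ✓ MOVVC  r1←0x79
10: · MOVGE

VAL = 0x4a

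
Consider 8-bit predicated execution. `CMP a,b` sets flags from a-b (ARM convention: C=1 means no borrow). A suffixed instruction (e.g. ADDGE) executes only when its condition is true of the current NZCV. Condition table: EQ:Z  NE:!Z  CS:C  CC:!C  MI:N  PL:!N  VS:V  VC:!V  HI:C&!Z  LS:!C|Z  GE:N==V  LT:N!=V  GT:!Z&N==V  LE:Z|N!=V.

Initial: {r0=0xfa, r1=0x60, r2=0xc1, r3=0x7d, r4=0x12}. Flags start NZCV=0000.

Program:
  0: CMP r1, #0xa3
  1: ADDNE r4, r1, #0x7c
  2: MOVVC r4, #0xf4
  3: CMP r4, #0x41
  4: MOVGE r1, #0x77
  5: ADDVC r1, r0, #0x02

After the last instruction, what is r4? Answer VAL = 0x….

0: ✓ CMP  NZCV=1001
1: ✓ ADDNE  r4←0xdc
2: · MOVVC
3: ✓ CMP  NZCV=1010
4: · MOVGE
5: ✓ ADDVC  r1←0xfc

VAL = 0xdc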